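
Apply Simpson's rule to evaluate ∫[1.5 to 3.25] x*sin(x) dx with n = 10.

f(x) = x*sin(x)
a = 1.5, b = 3.25, n = 10
h = (b - a)/n = 0.175000

Simpson's rule: (h/3)[f(x₀) + 4f(x₁) + 2f(x₂) + ... + f(xₙ)]

x_0 = 1.5000, f(x_0) = 1.496242, coefficient = 1
x_1 = 1.6750, f(x_1) = 1.665914, coefficient = 4
x_2 = 1.8500, f(x_2) = 1.778359, coefficient = 2
x_3 = 2.0250, f(x_3) = 1.819687, coefficient = 4
x_4 = 2.2000, f(x_4) = 1.778692, coefficient = 2
x_5 = 2.3750, f(x_5) = 1.647502, coefficient = 4
x_6 = 2.5500, f(x_6) = 1.422093, coefficient = 2
x_7 = 2.7250, f(x_7) = 1.102663, coefficient = 4
x_8 = 2.9000, f(x_8) = 0.693823, coefficient = 2
x_9 = 3.0750, f(x_9) = 0.204621, coefficient = 4
x_10 = 3.2500, f(x_10) = -0.351634, coefficient = 1

I ≈ (0.175000/3) × 38.252091 = 2.231372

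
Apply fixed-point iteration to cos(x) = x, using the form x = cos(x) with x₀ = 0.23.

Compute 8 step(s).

Equation: cos(x) = x
Fixed-point form: x = cos(x)
x₀ = 0.23

x_1 = g(0.230000) = 0.973666
x_2 = g(0.973666) = 0.562271
x_3 = g(0.562271) = 0.846046
x_4 = g(0.846046) = 0.662948
x_5 = g(0.662948) = 0.788181
x_6 = g(0.788181) = 0.705136
x_7 = g(0.705136) = 0.761523
x_8 = g(0.761523) = 0.723786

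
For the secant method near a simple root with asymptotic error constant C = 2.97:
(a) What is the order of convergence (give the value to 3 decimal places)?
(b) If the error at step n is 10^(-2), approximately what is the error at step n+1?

(a) Secant method has superlinear convergence with order φ = (1+√5)/2 ≈ 1.618.
    This means |e_{n+1}| ≈ C|e_n|^1.618.

(b) With |e_n| = 10^(-2) and C = 2.97:
    |e_{n+1}| ≈ 2.97 × (10^(-2))^1.618 = 2.97 × 10^(-3.24)

(a) ≈ 1.618 (golden ratio); (b) |e_{n+1}| ≈ 1.725e-03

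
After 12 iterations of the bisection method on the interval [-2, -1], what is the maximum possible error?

Bisection error bound: |error| ≤ (b-a)/2^n
|error| ≤ (-1 - (-2))/2^12 = 1/2^12
|error| ≤ 0.0002441406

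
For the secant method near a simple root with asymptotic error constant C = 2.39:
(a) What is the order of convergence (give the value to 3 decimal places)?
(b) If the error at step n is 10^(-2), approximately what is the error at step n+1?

(a) Secant method has superlinear convergence with order φ = (1+√5)/2 ≈ 1.618.
    This means |e_{n+1}| ≈ C|e_n|^1.618.

(b) With |e_n| = 10^(-2) and C = 2.39:
    |e_{n+1}| ≈ 2.39 × (10^(-2))^1.618 = 2.39 × 10^(-3.24)

(a) ≈ 1.618 (golden ratio); (b) |e_{n+1}| ≈ 1.388e-03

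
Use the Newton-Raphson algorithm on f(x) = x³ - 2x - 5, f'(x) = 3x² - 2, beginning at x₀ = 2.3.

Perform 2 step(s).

f(x) = x³ - 2x - 5
f'(x) = 3x² - 2
x₀ = 2.3

Newton-Raphson formula: x_{n+1} = x_n - f(x_n)/f'(x_n)

Iteration 1:
  f(2.300000) = 2.567000
  f'(2.300000) = 13.870000
  x_1 = 2.300000 - 2.567000/13.870000 = 2.114924
Iteration 2:
  f(2.114924) = 0.230006
  f'(2.114924) = 11.418714
  x_2 = 2.114924 - 0.230006/11.418714 = 2.094781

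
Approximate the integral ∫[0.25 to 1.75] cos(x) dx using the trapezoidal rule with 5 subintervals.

f(x) = cos(x)
a = 0.25, b = 1.75, n = 5
h = (b - a)/n = 0.300000

Trapezoidal rule: (h/2)[f(x₀) + 2f(x₁) + 2f(x₂) + ... + f(xₙ)]

x_0 = 0.2500, f(x_0) = 0.968912, coefficient = 1
x_1 = 0.5500, f(x_1) = 0.852525, coefficient = 2
x_2 = 0.8500, f(x_2) = 0.659983, coefficient = 2
x_3 = 1.1500, f(x_3) = 0.408487, coefficient = 2
x_4 = 1.4500, f(x_4) = 0.120503, coefficient = 2
x_5 = 1.7500, f(x_5) = -0.178246, coefficient = 1

I ≈ (0.300000/2) × 4.873662 = 0.731049
Exact value: 0.736582
Error: 0.005533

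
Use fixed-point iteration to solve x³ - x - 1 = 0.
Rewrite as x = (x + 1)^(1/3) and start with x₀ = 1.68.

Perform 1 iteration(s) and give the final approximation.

Equation: x³ - x - 1 = 0
Fixed-point form: x = (x + 1)^(1/3)
x₀ = 1.68

x_1 = g(1.680000) = 1.389030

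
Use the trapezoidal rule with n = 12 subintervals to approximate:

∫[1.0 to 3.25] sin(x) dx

f(x) = sin(x)
a = 1.0, b = 3.25, n = 12
h = (b - a)/n = 0.187500

Trapezoidal rule: (h/2)[f(x₀) + 2f(x₁) + 2f(x₂) + ... + f(xₙ)]

x_0 = 1.0000, f(x_0) = 0.841471, coefficient = 1
x_1 = 1.1875, f(x_1) = 0.927437, coefficient = 2
x_2 = 1.3750, f(x_2) = 0.980893, coefficient = 2
x_3 = 1.5625, f(x_3) = 0.999966, coefficient = 2
x_4 = 1.7500, f(x_4) = 0.983986, coefficient = 2
x_5 = 1.9375, f(x_5) = 0.933514, coefficient = 2
x_6 = 2.1250, f(x_6) = 0.850320, coefficient = 2
x_7 = 2.3125, f(x_7) = 0.737319, coefficient = 2
x_8 = 2.5000, f(x_8) = 0.598472, coefficient = 2
x_9 = 2.6875, f(x_9) = 0.438647, coefficient = 2
x_10 = 2.8750, f(x_10) = 0.263446, coefficient = 2
x_11 = 3.0625, f(x_11) = 0.079010, coefficient = 2
x_12 = 3.2500, f(x_12) = -0.108195, coefficient = 1

I ≈ (0.187500/2) × 16.319295 = 1.529934
Exact value: 1.534432
Error: 0.004498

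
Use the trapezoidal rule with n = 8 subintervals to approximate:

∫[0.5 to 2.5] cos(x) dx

f(x) = cos(x)
a = 0.5, b = 2.5, n = 8
h = (b - a)/n = 0.250000

Trapezoidal rule: (h/2)[f(x₀) + 2f(x₁) + 2f(x₂) + ... + f(xₙ)]

x_0 = 0.5000, f(x_0) = 0.877583, coefficient = 1
x_1 = 0.7500, f(x_1) = 0.731689, coefficient = 2
x_2 = 1.0000, f(x_2) = 0.540302, coefficient = 2
x_3 = 1.2500, f(x_3) = 0.315322, coefficient = 2
x_4 = 1.5000, f(x_4) = 0.070737, coefficient = 2
x_5 = 1.7500, f(x_5) = -0.178246, coefficient = 2
x_6 = 2.0000, f(x_6) = -0.416147, coefficient = 2
x_7 = 2.2500, f(x_7) = -0.628174, coefficient = 2
x_8 = 2.5000, f(x_8) = -0.801144, coefficient = 1

I ≈ (0.250000/2) × 0.947407 = 0.118426
Exact value: 0.119047
Error: 0.000621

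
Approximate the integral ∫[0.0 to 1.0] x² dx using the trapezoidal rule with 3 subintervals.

f(x) = x²
a = 0.0, b = 1.0, n = 3
h = (b - a)/n = 0.333333

Trapezoidal rule: (h/2)[f(x₀) + 2f(x₁) + 2f(x₂) + ... + f(xₙ)]

x_0 = 0.0000, f(x_0) = 0.000000, coefficient = 1
x_1 = 0.3333, f(x_1) = 0.111111, coefficient = 2
x_2 = 0.6667, f(x_2) = 0.444444, coefficient = 2
x_3 = 1.0000, f(x_3) = 1.000000, coefficient = 1

I ≈ (0.333333/2) × 2.111111 = 0.351852
Exact value: 0.333333
Error: 0.018519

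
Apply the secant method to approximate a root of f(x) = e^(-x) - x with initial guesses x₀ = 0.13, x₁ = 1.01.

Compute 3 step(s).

f(x) = e^(-x) - x
x₀ = 0.13, x₁ = 1.01

Secant formula: x_{n+1} = x_n - f(x_n)(x_n - x_{n-1})/(f(x_n) - f(x_{n-1}))

Iteration 1:
  f(0.130000) = 0.748095
  f(1.010000) = -0.645781
  x_2 = 1.010000 - (-0.645781)×(1.010000 - 0.130000)/(-0.645781 - 0.748095)
       = 0.602297
Iteration 2:
  f(1.010000) = -0.645781
  f(0.602297) = -0.054745
  x_3 = 0.602297 - (-0.054745)×(0.602297 - 1.010000)/(-0.054745 - (-0.645781))
       = 0.564534
Iteration 3:
  f(0.602297) = -0.054745
  f(0.564534) = 0.004092
  x_4 = 0.564534 - 0.004092×(0.564534 - 0.602297)/(0.004092 - (-0.054745))
       = 0.567160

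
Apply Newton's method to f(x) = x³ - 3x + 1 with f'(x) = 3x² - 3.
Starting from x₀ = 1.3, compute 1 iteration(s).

f(x) = x³ - 3x + 1
f'(x) = 3x² - 3
x₀ = 1.3

Newton-Raphson formula: x_{n+1} = x_n - f(x_n)/f'(x_n)

Iteration 1:
  f(1.300000) = -0.703000
  f'(1.300000) = 2.070000
  x_1 = 1.300000 - (-0.703000)/2.070000 = 1.639614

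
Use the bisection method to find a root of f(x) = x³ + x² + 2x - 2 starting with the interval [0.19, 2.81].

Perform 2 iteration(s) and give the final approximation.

f(x) = x³ + x² + 2x - 2
Initial interval: [0.19, 2.81]

Iteration 1:
  c_1 = (0.190000 + 2.810000)/2 = 1.500000
  f(c_1) = f(1.500000) = 6.625000
  f(a) × f(c) < 0, new interval: [0.190000, 1.500000]
Iteration 2:
  c_2 = (0.190000 + 1.500000)/2 = 0.845000
  f(c_2) = f(0.845000) = 1.007376
  f(a) × f(c) < 0, new interval: [0.190000, 0.845000]

After 2 iteration(s), the approximation is c_2 = 0.845000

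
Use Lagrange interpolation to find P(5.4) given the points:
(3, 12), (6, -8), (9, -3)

Lagrange interpolation formula:
P(x) = Σ yᵢ × Lᵢ(x)
where Lᵢ(x) = Π_{j≠i} (x - xⱼ)/(xᵢ - xⱼ)

L_0(5.4) = (5.4 - 6)/(3 - 6) × (5.4 - 9)/(3 - 9) = 0.120000
L_1(5.4) = (5.4 - 3)/(6 - 3) × (5.4 - 9)/(6 - 9) = 0.960000
L_2(5.4) = (5.4 - 3)/(9 - 3) × (5.4 - 6)/(9 - 6) = -0.080000

P(5.4) = 12×L_0(5.4) + (-8)×L_1(5.4) + (-3)×L_2(5.4)
P(5.4) = -6.000000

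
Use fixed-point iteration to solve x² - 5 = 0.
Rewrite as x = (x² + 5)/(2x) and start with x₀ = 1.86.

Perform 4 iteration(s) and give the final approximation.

Equation: x² - 5 = 0
Fixed-point form: x = (x² + 5)/(2x)
x₀ = 1.86

x_1 = g(1.860000) = 2.274086
x_2 = g(2.274086) = 2.236386
x_3 = g(2.236386) = 2.236068
x_4 = g(2.236068) = 2.236068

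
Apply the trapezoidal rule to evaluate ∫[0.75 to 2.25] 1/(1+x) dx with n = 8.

f(x) = 1/(1+x)
a = 0.75, b = 2.25, n = 8
h = (b - a)/n = 0.187500

Trapezoidal rule: (h/2)[f(x₀) + 2f(x₁) + 2f(x₂) + ... + f(xₙ)]

x_0 = 0.7500, f(x_0) = 0.571429, coefficient = 1
x_1 = 0.9375, f(x_1) = 0.516129, coefficient = 2
x_2 = 1.1250, f(x_2) = 0.470588, coefficient = 2
x_3 = 1.3125, f(x_3) = 0.432432, coefficient = 2
x_4 = 1.5000, f(x_4) = 0.400000, coefficient = 2
x_5 = 1.6875, f(x_5) = 0.372093, coefficient = 2
x_6 = 1.8750, f(x_6) = 0.347826, coefficient = 2
x_7 = 2.0625, f(x_7) = 0.326531, coefficient = 2
x_8 = 2.2500, f(x_8) = 0.307692, coefficient = 1

I ≈ (0.187500/2) × 6.610320 = 0.619717
Exact value: 0.619039
Error: 0.000678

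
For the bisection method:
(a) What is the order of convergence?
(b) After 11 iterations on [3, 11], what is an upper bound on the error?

(a) Bisection has linear (order 1) convergence; the error is halved each step.

(b) Error bound = (b-a)/2^n = (11 - 3)/2^{11}
    = 8/2^{11}

(a) 1 (linear); (b) error ≤ 3.91e-03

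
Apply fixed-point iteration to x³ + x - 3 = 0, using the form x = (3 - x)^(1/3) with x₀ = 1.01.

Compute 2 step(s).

Equation: x³ + x - 3 = 0
Fixed-point form: x = (3 - x)^(1/3)
x₀ = 1.01

x_1 = g(1.010000) = 1.257818
x_2 = g(1.257818) = 1.203274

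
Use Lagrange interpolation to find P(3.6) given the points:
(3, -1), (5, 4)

Lagrange interpolation formula:
P(x) = Σ yᵢ × Lᵢ(x)
where Lᵢ(x) = Π_{j≠i} (x - xⱼ)/(xᵢ - xⱼ)

L_0(3.6) = (3.6 - 5)/(3 - 5) = 0.700000
L_1(3.6) = (3.6 - 3)/(5 - 3) = 0.300000

P(3.6) = (-1)×L_0(3.6) + 4×L_1(3.6)
P(3.6) = 0.500000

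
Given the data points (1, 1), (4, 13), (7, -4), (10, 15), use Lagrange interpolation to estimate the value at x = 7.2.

Lagrange interpolation formula:
P(x) = Σ yᵢ × Lᵢ(x)
where Lᵢ(x) = Π_{j≠i} (x - xⱼ)/(xᵢ - xⱼ)

L_0(7.2) = (7.2 - 4)/(1 - 4) × (7.2 - 7)/(1 - 7) × (7.2 - 10)/(1 - 10) = 0.011062
L_1(7.2) = (7.2 - 1)/(4 - 1) × (7.2 - 7)/(4 - 7) × (7.2 - 10)/(4 - 10) = -0.064296
L_2(7.2) = (7.2 - 1)/(7 - 1) × (7.2 - 4)/(7 - 4) × (7.2 - 10)/(7 - 10) = 1.028741
L_3(7.2) = (7.2 - 1)/(10 - 1) × (7.2 - 4)/(10 - 4) × (7.2 - 7)/(10 - 7) = 0.024494

P(7.2) = 1×L_0(7.2) + 13×L_1(7.2) + (-4)×L_2(7.2) + 15×L_3(7.2)
P(7.2) = -4.572346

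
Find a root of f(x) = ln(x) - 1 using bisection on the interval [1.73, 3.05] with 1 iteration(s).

f(x) = ln(x) - 1
Initial interval: [1.73, 3.05]

Iteration 1:
  c_1 = (1.730000 + 3.050000)/2 = 2.390000
  f(c_1) = f(2.390000) = -0.128707
  f(a) × f(c) ≥ 0, new interval: [2.390000, 3.050000]

After 1 iteration(s), the approximation is c_1 = 2.390000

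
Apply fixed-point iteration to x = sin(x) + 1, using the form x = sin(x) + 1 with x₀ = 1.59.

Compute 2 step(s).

Equation: x = sin(x) + 1
Fixed-point form: x = sin(x) + 1
x₀ = 1.59

x_1 = g(1.590000) = 1.999816
x_2 = g(1.999816) = 1.909374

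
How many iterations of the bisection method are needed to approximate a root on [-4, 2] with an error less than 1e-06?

We need (b-a)/2^n ≤ 1e-06
(2 - (-4))/2^n ≤ 1e-06
6/2^n ≤ 1e-06
2^n ≥ 6000000
n ≥ log₂(6000000) = 22.52
n ≥ 23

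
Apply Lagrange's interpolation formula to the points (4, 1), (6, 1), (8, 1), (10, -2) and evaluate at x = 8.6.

Lagrange interpolation formula:
P(x) = Σ yᵢ × Lᵢ(x)
where Lᵢ(x) = Π_{j≠i} (x - xⱼ)/(xᵢ - xⱼ)

L_0(8.6) = (8.6 - 6)/(4 - 6) × (8.6 - 8)/(4 - 8) × (8.6 - 10)/(4 - 10) = 0.045500
L_1(8.6) = (8.6 - 4)/(6 - 4) × (8.6 - 8)/(6 - 8) × (8.6 - 10)/(6 - 10) = -0.241500
L_2(8.6) = (8.6 - 4)/(8 - 4) × (8.6 - 6)/(8 - 6) × (8.6 - 10)/(8 - 10) = 1.046500
L_3(8.6) = (8.6 - 4)/(10 - 4) × (8.6 - 6)/(10 - 6) × (8.6 - 8)/(10 - 8) = 0.149500

P(8.6) = 1×L_0(8.6) + 1×L_1(8.6) + 1×L_2(8.6) + (-2)×L_3(8.6)
P(8.6) = 0.551500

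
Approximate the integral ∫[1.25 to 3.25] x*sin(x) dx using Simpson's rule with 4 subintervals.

f(x) = x*sin(x)
a = 1.25, b = 3.25, n = 4
h = (b - a)/n = 0.500000

Simpson's rule: (h/3)[f(x₀) + 4f(x₁) + 2f(x₂) + ... + f(xₙ)]

x_0 = 1.2500, f(x_0) = 1.186231, coefficient = 1
x_1 = 1.7500, f(x_1) = 1.721975, coefficient = 4
x_2 = 2.2500, f(x_2) = 1.750665, coefficient = 2
x_3 = 2.7500, f(x_3) = 1.049568, coefficient = 4
x_4 = 3.2500, f(x_4) = -0.351634, coefficient = 1

I ≈ (0.500000/3) × 15.422099 = 2.570350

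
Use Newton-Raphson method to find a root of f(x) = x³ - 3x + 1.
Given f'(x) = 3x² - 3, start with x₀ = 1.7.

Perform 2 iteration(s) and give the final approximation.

f(x) = x³ - 3x + 1
f'(x) = 3x² - 3
x₀ = 1.7

Newton-Raphson formula: x_{n+1} = x_n - f(x_n)/f'(x_n)

Iteration 1:
  f(1.700000) = 0.813000
  f'(1.700000) = 5.670000
  x_1 = 1.700000 - 0.813000/5.670000 = 1.556614
Iteration 2:
  f(1.556614) = 0.101906
  f'(1.556614) = 4.269139
  x_2 = 1.556614 - 0.101906/4.269139 = 1.532743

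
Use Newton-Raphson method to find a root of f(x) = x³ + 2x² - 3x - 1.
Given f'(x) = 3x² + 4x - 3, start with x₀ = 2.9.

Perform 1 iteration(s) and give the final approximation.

f(x) = x³ + 2x² - 3x - 1
f'(x) = 3x² + 4x - 3
x₀ = 2.9

Newton-Raphson formula: x_{n+1} = x_n - f(x_n)/f'(x_n)

Iteration 1:
  f(2.900000) = 31.509000
  f'(2.900000) = 33.830000
  x_1 = 2.900000 - 31.509000/33.830000 = 1.968608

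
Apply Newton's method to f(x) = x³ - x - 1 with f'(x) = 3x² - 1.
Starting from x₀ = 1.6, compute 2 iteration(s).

f(x) = x³ - x - 1
f'(x) = 3x² - 1
x₀ = 1.6

Newton-Raphson formula: x_{n+1} = x_n - f(x_n)/f'(x_n)

Iteration 1:
  f(1.600000) = 1.496000
  f'(1.600000) = 6.680000
  x_1 = 1.600000 - 1.496000/6.680000 = 1.376048
Iteration 2:
  f(1.376048) = 0.229510
  f'(1.376048) = 4.680524
  x_2 = 1.376048 - 0.229510/4.680524 = 1.327013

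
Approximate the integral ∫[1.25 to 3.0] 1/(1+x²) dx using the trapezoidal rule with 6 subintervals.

f(x) = 1/(1+x²)
a = 1.25, b = 3.0, n = 6
h = (b - a)/n = 0.291667

Trapezoidal rule: (h/2)[f(x₀) + 2f(x₁) + 2f(x₂) + ... + f(xₙ)]

x_0 = 1.2500, f(x_0) = 0.390244, coefficient = 1
x_1 = 1.5417, f(x_1) = 0.296144, coefficient = 2
x_2 = 1.8333, f(x_2) = 0.229299, coefficient = 2
x_3 = 2.1250, f(x_3) = 0.181303, coefficient = 2
x_4 = 2.4167, f(x_4) = 0.146193, coefficient = 2
x_5 = 2.7083, f(x_5) = 0.119975, coefficient = 2
x_6 = 3.0000, f(x_6) = 0.100000, coefficient = 1

I ≈ (0.291667/2) × 2.436073 = 0.355261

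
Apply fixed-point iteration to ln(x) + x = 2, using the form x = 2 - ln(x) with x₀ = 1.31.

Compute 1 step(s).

Equation: ln(x) + x = 2
Fixed-point form: x = 2 - ln(x)
x₀ = 1.31

x_1 = g(1.310000) = 1.729973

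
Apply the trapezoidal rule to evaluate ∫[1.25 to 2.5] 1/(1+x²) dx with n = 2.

f(x) = 1/(1+x²)
a = 1.25, b = 2.5, n = 2
h = (b - a)/n = 0.625000

Trapezoidal rule: (h/2)[f(x₀) + 2f(x₁) + 2f(x₂) + ... + f(xₙ)]

x_0 = 1.2500, f(x_0) = 0.390244, coefficient = 1
x_1 = 1.8750, f(x_1) = 0.221453, coefficient = 2
x_2 = 2.5000, f(x_2) = 0.137931, coefficient = 1

I ≈ (0.625000/2) × 0.971082 = 0.303463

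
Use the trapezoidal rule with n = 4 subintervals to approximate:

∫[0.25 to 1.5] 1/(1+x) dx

f(x) = 1/(1+x)
a = 0.25, b = 1.5, n = 4
h = (b - a)/n = 0.312500

Trapezoidal rule: (h/2)[f(x₀) + 2f(x₁) + 2f(x₂) + ... + f(xₙ)]

x_0 = 0.2500, f(x_0) = 0.800000, coefficient = 1
x_1 = 0.5625, f(x_1) = 0.640000, coefficient = 2
x_2 = 0.8750, f(x_2) = 0.533333, coefficient = 2
x_3 = 1.1875, f(x_3) = 0.457143, coefficient = 2
x_4 = 1.5000, f(x_4) = 0.400000, coefficient = 1

I ≈ (0.312500/2) × 4.460952 = 0.697024
Exact value: 0.693147
Error: 0.003877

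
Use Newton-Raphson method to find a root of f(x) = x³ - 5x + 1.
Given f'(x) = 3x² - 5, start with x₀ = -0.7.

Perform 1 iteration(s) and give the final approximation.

f(x) = x³ - 5x + 1
f'(x) = 3x² - 5
x₀ = -0.7

Newton-Raphson formula: x_{n+1} = x_n - f(x_n)/f'(x_n)

Iteration 1:
  f(-0.700000) = 4.157000
  f'(-0.700000) = -3.530000
  x_1 = -0.700000 - 4.157000/(-3.530000) = 0.477620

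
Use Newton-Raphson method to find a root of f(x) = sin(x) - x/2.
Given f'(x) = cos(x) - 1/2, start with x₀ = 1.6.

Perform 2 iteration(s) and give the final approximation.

f(x) = sin(x) - x/2
f'(x) = cos(x) - 1/2
x₀ = 1.6

Newton-Raphson formula: x_{n+1} = x_n - f(x_n)/f'(x_n)

Iteration 1:
  f(1.600000) = 0.199574
  f'(1.600000) = -0.529200
  x_1 = 1.600000 - 0.199574/(-0.529200) = 1.977124
Iteration 2:
  f(1.977124) = -0.069983
  f'(1.977124) = -0.895238
  x_2 = 1.977124 - (-0.069983)/(-0.895238) = 1.898951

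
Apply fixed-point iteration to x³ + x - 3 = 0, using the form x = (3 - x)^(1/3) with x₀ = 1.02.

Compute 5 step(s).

Equation: x³ + x - 3 = 0
Fixed-point form: x = (3 - x)^(1/3)
x₀ = 1.02

x_1 = g(1.020000) = 1.255707
x_2 = g(1.255707) = 1.203760
x_3 = g(1.203760) = 1.215593
x_4 = g(1.215593) = 1.212918
x_5 = g(1.212918) = 1.213523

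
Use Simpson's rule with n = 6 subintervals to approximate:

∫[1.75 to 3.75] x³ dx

f(x) = x³
a = 1.75, b = 3.75, n = 6
h = (b - a)/n = 0.333333

Simpson's rule: (h/3)[f(x₀) + 4f(x₁) + 2f(x₂) + ... + f(xₙ)]

x_0 = 1.7500, f(x_0) = 5.359375, coefficient = 1
x_1 = 2.0833, f(x_1) = 9.042245, coefficient = 4
x_2 = 2.4167, f(x_2) = 14.114005, coefficient = 2
x_3 = 2.7500, f(x_3) = 20.796875, coefficient = 4
x_4 = 3.0833, f(x_4) = 29.313079, coefficient = 2
x_5 = 3.4167, f(x_5) = 39.884838, coefficient = 4
x_6 = 3.7500, f(x_6) = 52.734375, coefficient = 1

I ≈ (0.333333/3) × 423.843750 = 47.093750
Exact value: 47.093750
Error: 0.000000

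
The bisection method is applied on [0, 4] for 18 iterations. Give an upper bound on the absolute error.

Bisection error bound: |error| ≤ (b-a)/2^n
|error| ≤ (4 - 0)/2^18 = 4/2^18
|error| ≤ 0.0000152588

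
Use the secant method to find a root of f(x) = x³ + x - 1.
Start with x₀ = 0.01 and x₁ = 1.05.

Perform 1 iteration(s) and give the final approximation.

f(x) = x³ + x - 1
x₀ = 0.01, x₁ = 1.05

Secant formula: x_{n+1} = x_n - f(x_n)(x_n - x_{n-1})/(f(x_n) - f(x_{n-1}))

Iteration 1:
  f(0.010000) = -0.989999
  f(1.050000) = 1.207625
  x_2 = 1.050000 - 1.207625×(1.050000 - 0.010000)/(1.207625 - (-0.989999))
       = 0.478506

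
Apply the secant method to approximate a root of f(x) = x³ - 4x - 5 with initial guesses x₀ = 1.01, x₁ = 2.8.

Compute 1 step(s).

f(x) = x³ - 4x - 5
x₀ = 1.01, x₁ = 2.8

Secant formula: x_{n+1} = x_n - f(x_n)(x_n - x_{n-1})/(f(x_n) - f(x_{n-1}))

Iteration 1:
  f(1.010000) = -8.009699
  f(2.800000) = 5.752000
  x_2 = 2.800000 - 5.752000×(2.800000 - 1.010000)/(5.752000 - (-8.009699))
       = 2.051831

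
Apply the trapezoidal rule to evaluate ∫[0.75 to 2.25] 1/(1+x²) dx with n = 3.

f(x) = 1/(1+x²)
a = 0.75, b = 2.25, n = 3
h = (b - a)/n = 0.500000

Trapezoidal rule: (h/2)[f(x₀) + 2f(x₁) + 2f(x₂) + ... + f(xₙ)]

x_0 = 0.7500, f(x_0) = 0.640000, coefficient = 1
x_1 = 1.2500, f(x_1) = 0.390244, coefficient = 2
x_2 = 1.7500, f(x_2) = 0.246154, coefficient = 2
x_3 = 2.2500, f(x_3) = 0.164948, coefficient = 1

I ≈ (0.500000/2) × 2.077744 = 0.519436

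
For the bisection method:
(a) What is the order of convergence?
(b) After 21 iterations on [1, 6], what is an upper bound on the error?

(a) Bisection has linear (order 1) convergence; the error is halved each step.

(b) Error bound = (b-a)/2^n = (6 - 1)/2^{21}
    = 5/2^{21}

(a) 1 (linear); (b) error ≤ 2.38e-06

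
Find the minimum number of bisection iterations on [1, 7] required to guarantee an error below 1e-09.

We need (b-a)/2^n ≤ 1e-09
(7 - 1)/2^n ≤ 1e-09
6/2^n ≤ 1e-09
2^n ≥ 6000000000
n ≥ log₂(6000000000) = 32.48
n ≥ 33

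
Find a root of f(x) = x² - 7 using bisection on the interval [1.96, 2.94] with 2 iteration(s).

f(x) = x² - 7
Initial interval: [1.96, 2.94]

Iteration 1:
  c_1 = (1.960000 + 2.940000)/2 = 2.450000
  f(c_1) = f(2.450000) = -0.997500
  f(a) × f(c) ≥ 0, new interval: [2.450000, 2.940000]
Iteration 2:
  c_2 = (2.450000 + 2.940000)/2 = 2.695000
  f(c_2) = f(2.695000) = 0.263025
  f(a) × f(c) < 0, new interval: [2.450000, 2.695000]

After 2 iteration(s), the approximation is c_2 = 2.695000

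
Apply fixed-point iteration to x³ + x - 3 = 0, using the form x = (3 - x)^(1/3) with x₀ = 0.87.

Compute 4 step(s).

Equation: x³ + x - 3 = 0
Fixed-point form: x = (3 - x)^(1/3)
x₀ = 0.87

x_1 = g(0.870000) = 1.286648
x_2 = g(1.286648) = 1.196600
x_3 = g(1.196600) = 1.217206
x_4 = g(1.217206) = 1.212552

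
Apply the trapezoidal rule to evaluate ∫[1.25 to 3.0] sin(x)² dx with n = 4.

f(x) = sin(x)²
a = 1.25, b = 3.0, n = 4
h = (b - a)/n = 0.437500

Trapezoidal rule: (h/2)[f(x₀) + 2f(x₁) + 2f(x₂) + ... + f(xₙ)]

x_0 = 1.2500, f(x_0) = 0.900572, coefficient = 1
x_1 = 1.6875, f(x_1) = 0.986442, coefficient = 2
x_2 = 2.1250, f(x_2) = 0.723044, coefficient = 2
x_3 = 2.5625, f(x_3) = 0.299499, coefficient = 2
x_4 = 3.0000, f(x_4) = 0.019915, coefficient = 1

I ≈ (0.437500/2) × 4.938456 = 1.080287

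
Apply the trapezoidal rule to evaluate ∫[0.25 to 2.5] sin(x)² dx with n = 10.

f(x) = sin(x)²
a = 0.25, b = 2.5, n = 10
h = (b - a)/n = 0.225000

Trapezoidal rule: (h/2)[f(x₀) + 2f(x₁) + 2f(x₂) + ... + f(xₙ)]

x_0 = 0.2500, f(x_0) = 0.061209, coefficient = 1
x_1 = 0.4750, f(x_1) = 0.209158, coefficient = 2
x_2 = 0.7000, f(x_2) = 0.415016, coefficient = 2
x_3 = 0.9250, f(x_3) = 0.637795, coefficient = 2
x_4 = 1.1500, f(x_4) = 0.833138, coefficient = 2
x_5 = 1.3750, f(x_5) = 0.962151, coefficient = 2
x_6 = 1.6000, f(x_6) = 0.999147, coefficient = 2
x_7 = 1.8250, f(x_7) = 0.936760, coefficient = 2
x_8 = 2.0500, f(x_8) = 0.787412, coefficient = 2
x_9 = 2.2750, f(x_9) = 0.580838, coefficient = 2
x_10 = 2.5000, f(x_10) = 0.358169, coefficient = 1

I ≈ (0.225000/2) × 13.142212 = 1.478499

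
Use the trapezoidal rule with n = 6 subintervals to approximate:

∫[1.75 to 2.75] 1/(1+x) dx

f(x) = 1/(1+x)
a = 1.75, b = 2.75, n = 6
h = (b - a)/n = 0.166667

Trapezoidal rule: (h/2)[f(x₀) + 2f(x₁) + 2f(x₂) + ... + f(xₙ)]

x_0 = 1.7500, f(x_0) = 0.363636, coefficient = 1
x_1 = 1.9167, f(x_1) = 0.342857, coefficient = 2
x_2 = 2.0833, f(x_2) = 0.324324, coefficient = 2
x_3 = 2.2500, f(x_3) = 0.307692, coefficient = 2
x_4 = 2.4167, f(x_4) = 0.292683, coefficient = 2
x_5 = 2.5833, f(x_5) = 0.279070, coefficient = 2
x_6 = 2.7500, f(x_6) = 0.266667, coefficient = 1

I ≈ (0.166667/2) × 3.723556 = 0.310296
Exact value: 0.310155
Error: 0.000141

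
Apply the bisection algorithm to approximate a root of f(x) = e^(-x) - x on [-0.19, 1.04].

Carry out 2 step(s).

f(x) = e^(-x) - x
Initial interval: [-0.19, 1.04]

Iteration 1:
  c_1 = (-0.190000 + 1.040000)/2 = 0.425000
  f(c_1) = f(0.425000) = 0.228770
  f(a) × f(c) ≥ 0, new interval: [0.425000, 1.040000]
Iteration 2:
  c_2 = (0.425000 + 1.040000)/2 = 0.732500
  f(c_2) = f(0.732500) = -0.251794
  f(a) × f(c) < 0, new interval: [0.425000, 0.732500]

After 2 iteration(s), the approximation is c_2 = 0.732500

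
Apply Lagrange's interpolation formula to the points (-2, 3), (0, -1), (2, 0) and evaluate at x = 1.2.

Lagrange interpolation formula:
P(x) = Σ yᵢ × Lᵢ(x)
where Lᵢ(x) = Π_{j≠i} (x - xⱼ)/(xᵢ - xⱼ)

L_0(1.2) = (1.2 - 0)/(-2 - 0) × (1.2 - 2)/(-2 - 2) = -0.120000
L_1(1.2) = (1.2 - (-2))/(0 - (-2)) × (1.2 - 2)/(0 - 2) = 0.640000
L_2(1.2) = (1.2 - (-2))/(2 - (-2)) × (1.2 - 0)/(2 - 0) = 0.480000

P(1.2) = 3×L_0(1.2) + (-1)×L_1(1.2) + 0×L_2(1.2)
P(1.2) = -1.000000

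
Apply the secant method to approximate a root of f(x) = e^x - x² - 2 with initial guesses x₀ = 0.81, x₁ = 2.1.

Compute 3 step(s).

f(x) = e^x - x² - 2
x₀ = 0.81, x₁ = 2.1

Secant formula: x_{n+1} = x_n - f(x_n)(x_n - x_{n-1})/(f(x_n) - f(x_{n-1}))

Iteration 1:
  f(0.810000) = -0.408192
  f(2.100000) = 1.756170
  x_2 = 2.100000 - 1.756170×(2.100000 - 0.810000)/(1.756170 - (-0.408192))
       = 1.053290
Iteration 2:
  f(2.100000) = 1.756170
  f(1.053290) = -0.242352
  x_3 = 1.053290 - (-0.242352)×(1.053290 - 2.100000)/(-0.242352 - 1.756170)
       = 1.180220
Iteration 3:
  f(1.053290) = -0.242352
  f(1.180220) = -0.137829
  x_4 = 1.180220 - (-0.137829)×(1.180220 - 1.053290)/(-0.137829 - (-0.242352))
       = 1.347597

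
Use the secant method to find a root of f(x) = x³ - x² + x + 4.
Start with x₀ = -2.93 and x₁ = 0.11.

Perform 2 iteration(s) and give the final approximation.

f(x) = x³ - x² + x + 4
x₀ = -2.93, x₁ = 0.11

Secant formula: x_{n+1} = x_n - f(x_n)(x_n - x_{n-1})/(f(x_n) - f(x_{n-1}))

Iteration 1:
  f(-2.930000) = -32.668657
  f(0.110000) = 4.099231
  x_2 = 0.110000 - 4.099231×(0.110000 - (-2.930000))/(4.099231 - (-32.668657))
       = -0.228928
Iteration 2:
  f(0.110000) = 4.099231
  f(-0.228928) = 3.706667
  x_3 = -0.228928 - 3.706667×(-0.228928 - 0.110000)/(3.706667 - 4.099231)
       = -3.429148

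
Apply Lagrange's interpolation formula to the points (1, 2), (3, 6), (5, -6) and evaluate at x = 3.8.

Lagrange interpolation formula:
P(x) = Σ yᵢ × Lᵢ(x)
where Lᵢ(x) = Π_{j≠i} (x - xⱼ)/(xᵢ - xⱼ)

L_0(3.8) = (3.8 - 3)/(1 - 3) × (3.8 - 5)/(1 - 5) = -0.120000
L_1(3.8) = (3.8 - 1)/(3 - 1) × (3.8 - 5)/(3 - 5) = 0.840000
L_2(3.8) = (3.8 - 1)/(5 - 1) × (3.8 - 3)/(5 - 3) = 0.280000

P(3.8) = 2×L_0(3.8) + 6×L_1(3.8) + (-6)×L_2(3.8)
P(3.8) = 3.120000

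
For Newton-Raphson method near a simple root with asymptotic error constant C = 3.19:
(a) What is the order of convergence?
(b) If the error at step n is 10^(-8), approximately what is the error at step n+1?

(a) Newton-Raphson has quadratic (order 2) convergence near simple roots.
    This means |e_{n+1}| ≈ C|e_n|².

(b) With |e_n| = 10^(-8) and C = 3.19:
    |e_{n+1}| ≈ 3.19 × (10^(-8))² = 3.19 × 10^(-16)

(a) 2 (quadratic); (b) |e_{n+1}| ≈ 3.190e-16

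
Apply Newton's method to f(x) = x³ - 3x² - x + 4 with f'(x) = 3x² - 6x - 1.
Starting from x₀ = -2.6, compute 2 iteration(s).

f(x) = x³ - 3x² - x + 4
f'(x) = 3x² - 6x - 1
x₀ = -2.6

Newton-Raphson formula: x_{n+1} = x_n - f(x_n)/f'(x_n)

Iteration 1:
  f(-2.600000) = -31.256000
  f'(-2.600000) = 34.880000
  x_1 = -2.600000 - (-31.256000)/34.880000 = -1.703899
Iteration 2:
  f(-1.703899) = -7.952800
  f'(-1.703899) = 17.933211
  x_2 = -1.703899 - (-7.952800)/17.933211 = -1.260431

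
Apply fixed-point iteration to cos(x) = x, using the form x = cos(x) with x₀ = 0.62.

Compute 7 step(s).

Equation: cos(x) = x
Fixed-point form: x = cos(x)
x₀ = 0.62

x_1 = g(0.620000) = 0.813878
x_2 = g(0.813878) = 0.686684
x_3 = g(0.686684) = 0.773352
x_4 = g(0.773352) = 0.715573
x_5 = g(0.715573) = 0.754718
x_6 = g(0.754718) = 0.728465
x_7 = g(0.728465) = 0.746197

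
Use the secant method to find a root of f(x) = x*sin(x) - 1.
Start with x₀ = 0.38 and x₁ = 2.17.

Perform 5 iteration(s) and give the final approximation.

f(x) = x*sin(x) - 1
x₀ = 0.38, x₁ = 2.17

Secant formula: x_{n+1} = x_n - f(x_n)(x_n - x_{n-1})/(f(x_n) - f(x_{n-1}))

Iteration 1:
  f(0.380000) = -0.859050
  f(2.170000) = 0.791953
  x_2 = 2.170000 - 0.791953×(2.170000 - 0.380000)/(0.791953 - (-0.859050))
       = 1.311373
Iteration 2:
  f(2.170000) = 0.791953
  f(1.311373) = 0.267492
  x_3 = 1.311373 - 0.267492×(1.311373 - 2.170000)/(0.267492 - 0.791953)
       = 0.873446
Iteration 3:
  f(1.311373) = 0.267492
  f(0.873446) = -0.330462
  x_4 = 0.873446 - (-0.330462)×(0.873446 - 1.311373)/(-0.330462 - 0.267492)
       = 1.115469
Iteration 4:
  f(0.873446) = -0.330462
  f(1.115469) = 0.001821
  x_5 = 1.115469 - 0.001821×(1.115469 - 0.873446)/(0.001821 - (-0.330462))
       = 1.114142
Iteration 5:
  f(1.115469) = 0.001821
  f(1.114142) = -0.000021
  x_6 = 1.114142 - (-0.000021)×(1.114142 - 1.115469)/(-0.000021 - 0.001821)
       = 1.114157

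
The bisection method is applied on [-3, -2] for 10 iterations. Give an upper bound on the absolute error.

Bisection error bound: |error| ≤ (b-a)/2^n
|error| ≤ (-2 - (-3))/2^10 = 1/2^10
|error| ≤ 0.0009765625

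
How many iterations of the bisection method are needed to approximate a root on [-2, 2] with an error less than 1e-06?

We need (b-a)/2^n ≤ 1e-06
(2 - (-2))/2^n ≤ 1e-06
4/2^n ≤ 1e-06
2^n ≥ 4000000
n ≥ log₂(4000000) = 21.93
n ≥ 22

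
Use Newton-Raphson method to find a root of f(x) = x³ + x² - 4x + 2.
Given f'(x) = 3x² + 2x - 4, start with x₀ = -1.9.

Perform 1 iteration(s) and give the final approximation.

f(x) = x³ + x² - 4x + 2
f'(x) = 3x² + 2x - 4
x₀ = -1.9

Newton-Raphson formula: x_{n+1} = x_n - f(x_n)/f'(x_n)

Iteration 1:
  f(-1.900000) = 6.351000
  f'(-1.900000) = 3.030000
  x_1 = -1.900000 - 6.351000/3.030000 = -3.996040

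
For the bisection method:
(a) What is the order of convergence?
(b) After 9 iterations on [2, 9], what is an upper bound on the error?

(a) Bisection has linear (order 1) convergence; the error is halved each step.

(b) Error bound = (b-a)/2^n = (9 - 2)/2^{9}
    = 7/2^{9}

(a) 1 (linear); (b) error ≤ 1.37e-02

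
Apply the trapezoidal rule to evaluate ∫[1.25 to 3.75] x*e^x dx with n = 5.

f(x) = x*e^x
a = 1.25, b = 3.75, n = 5
h = (b - a)/n = 0.500000

Trapezoidal rule: (h/2)[f(x₀) + 2f(x₁) + 2f(x₂) + ... + f(xₙ)]

x_0 = 1.2500, f(x_0) = 4.362929, coefficient = 1
x_1 = 1.7500, f(x_1) = 10.070555, coefficient = 2
x_2 = 2.2500, f(x_2) = 21.347406, coefficient = 2
x_3 = 2.7500, f(x_3) = 43.017238, coefficient = 2
x_4 = 3.2500, f(x_4) = 83.818605, coefficient = 2
x_5 = 3.7500, f(x_5) = 159.454058, coefficient = 1

I ≈ (0.500000/2) × 480.324592 = 120.081148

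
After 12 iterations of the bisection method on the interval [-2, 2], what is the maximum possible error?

Bisection error bound: |error| ≤ (b-a)/2^n
|error| ≤ (2 - (-2))/2^12 = 4/2^12
|error| ≤ 0.0009765625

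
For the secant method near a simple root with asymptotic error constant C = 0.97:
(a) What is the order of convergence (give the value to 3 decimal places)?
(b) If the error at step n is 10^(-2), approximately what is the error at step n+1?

(a) Secant method has superlinear convergence with order φ = (1+√5)/2 ≈ 1.618.
    This means |e_{n+1}| ≈ C|e_n|^1.618.

(b) With |e_n| = 10^(-2) and C = 0.97:
    |e_{n+1}| ≈ 0.97 × (10^(-2))^1.618 = 0.97 × 10^(-3.24)

(a) ≈ 1.618 (golden ratio); (b) |e_{n+1}| ≈ 5.633e-04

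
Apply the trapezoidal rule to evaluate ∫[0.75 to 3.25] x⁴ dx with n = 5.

f(x) = x⁴
a = 0.75, b = 3.25, n = 5
h = (b - a)/n = 0.500000

Trapezoidal rule: (h/2)[f(x₀) + 2f(x₁) + 2f(x₂) + ... + f(xₙ)]

x_0 = 0.7500, f(x_0) = 0.316406, coefficient = 1
x_1 = 1.2500, f(x_1) = 2.441406, coefficient = 2
x_2 = 1.7500, f(x_2) = 9.378906, coefficient = 2
x_3 = 2.2500, f(x_3) = 25.628906, coefficient = 2
x_4 = 2.7500, f(x_4) = 57.191406, coefficient = 2
x_5 = 3.2500, f(x_5) = 111.566406, coefficient = 1

I ≈ (0.500000/2) × 301.164062 = 75.291016
Exact value: 72.470703
Error: 2.820312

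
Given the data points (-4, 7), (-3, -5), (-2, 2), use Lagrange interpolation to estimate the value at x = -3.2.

Lagrange interpolation formula:
P(x) = Σ yᵢ × Lᵢ(x)
where Lᵢ(x) = Π_{j≠i} (x - xⱼ)/(xᵢ - xⱼ)

L_0(-3.2) = (-3.2 - (-3))/(-4 - (-3)) × (-3.2 - (-2))/(-4 - (-2)) = 0.120000
L_1(-3.2) = (-3.2 - (-4))/(-3 - (-4)) × (-3.2 - (-2))/(-3 - (-2)) = 0.960000
L_2(-3.2) = (-3.2 - (-4))/(-2 - (-4)) × (-3.2 - (-3))/(-2 - (-3)) = -0.080000

P(-3.2) = 7×L_0(-3.2) + (-5)×L_1(-3.2) + 2×L_2(-3.2)
P(-3.2) = -4.120000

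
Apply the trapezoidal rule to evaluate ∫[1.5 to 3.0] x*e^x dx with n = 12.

f(x) = x*e^x
a = 1.5, b = 3.0, n = 12
h = (b - a)/n = 0.125000

Trapezoidal rule: (h/2)[f(x₀) + 2f(x₁) + 2f(x₂) + ... + f(xₙ)]

x_0 = 1.5000, f(x_0) = 6.722534, coefficient = 1
x_1 = 1.6250, f(x_1) = 8.252431, coefficient = 2
x_2 = 1.7500, f(x_2) = 10.070555, coefficient = 2
x_3 = 1.8750, f(x_3) = 12.226536, coefficient = 2
x_4 = 2.0000, f(x_4) = 14.778112, coefficient = 2
x_5 = 2.1250, f(x_5) = 17.792407, coefficient = 2
x_6 = 2.2500, f(x_6) = 21.347406, coefficient = 2
x_7 = 2.3750, f(x_7) = 25.533656, coefficient = 2
x_8 = 2.5000, f(x_8) = 30.456235, coefficient = 2
x_9 = 2.6250, f(x_9) = 36.237007, coefficient = 2
x_10 = 2.7500, f(x_10) = 43.017238, coefficient = 2
x_11 = 2.8750, f(x_11) = 50.960594, coefficient = 2
x_12 = 3.0000, f(x_12) = 60.256611, coefficient = 1

I ≈ (0.125000/2) × 608.323498 = 38.020219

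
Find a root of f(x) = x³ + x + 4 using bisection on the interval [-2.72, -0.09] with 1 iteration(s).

f(x) = x³ + x + 4
Initial interval: [-2.72, -0.09]

Iteration 1:
  c_1 = (-2.720000 + (-0.090000))/2 = -1.405000
  f(c_1) = f(-1.405000) = -0.178505
  f(a) × f(c) ≥ 0, new interval: [-1.405000, -0.090000]

After 1 iteration(s), the approximation is c_1 = -1.405000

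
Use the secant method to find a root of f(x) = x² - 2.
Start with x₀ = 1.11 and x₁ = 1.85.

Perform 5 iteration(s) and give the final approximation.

f(x) = x² - 2
x₀ = 1.11, x₁ = 1.85

Secant formula: x_{n+1} = x_n - f(x_n)(x_n - x_{n-1})/(f(x_n) - f(x_{n-1}))

Iteration 1:
  f(1.110000) = -0.767900
  f(1.850000) = 1.422500
  x_2 = 1.850000 - 1.422500×(1.850000 - 1.110000)/(1.422500 - (-0.767900))
       = 1.369426
Iteration 2:
  f(1.850000) = 1.422500
  f(1.369426) = -0.124673
  x_3 = 1.369426 - (-0.124673)×(1.369426 - 1.850000)/(-0.124673 - 1.422500)
       = 1.408151
Iteration 3:
  f(1.369426) = -0.124673
  f(1.408151) = -0.017111
  x_4 = 1.408151 - (-0.017111)×(1.408151 - 1.369426)/(-0.017111 - (-0.124673))
       = 1.414311
Iteration 4:
  f(1.408151) = -0.017111
  f(1.414311) = 0.000277
  x_5 = 1.414311 - 0.000277×(1.414311 - 1.408151)/(0.000277 - (-0.017111))
       = 1.414213
Iteration 5:
  f(1.414311) = 0.000277
  f(1.414213) = -0.000001
  x_6 = 1.414213 - (-0.000001)×(1.414213 - 1.414311)/(-0.000001 - 0.000277)
       = 1.414214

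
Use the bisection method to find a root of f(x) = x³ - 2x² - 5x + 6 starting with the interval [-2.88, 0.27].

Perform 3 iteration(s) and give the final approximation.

f(x) = x³ - 2x² - 5x + 6
Initial interval: [-2.88, 0.27]

Iteration 1:
  c_1 = (-2.880000 + 0.270000)/2 = -1.305000
  f(c_1) = f(-1.305000) = 6.896502
  f(a) × f(c) < 0, new interval: [-2.880000, -1.305000]
Iteration 2:
  c_2 = (-2.880000 + (-1.305000))/2 = -2.092500
  f(c_2) = f(-2.092500) = -1.456741
  f(a) × f(c) ≥ 0, new interval: [-2.092500, -1.305000]
Iteration 3:
  c_3 = (-2.092500 + (-1.305000))/2 = -1.698750
  f(c_3) = f(-1.698750) = 3.820076
  f(a) × f(c) < 0, new interval: [-2.092500, -1.698750]

After 3 iteration(s), the approximation is c_3 = -1.698750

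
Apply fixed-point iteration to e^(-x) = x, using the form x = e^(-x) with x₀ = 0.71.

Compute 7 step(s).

Equation: e^(-x) = x
Fixed-point form: x = e^(-x)
x₀ = 0.71

x_1 = g(0.710000) = 0.491644
x_2 = g(0.491644) = 0.611620
x_3 = g(0.611620) = 0.542471
x_4 = g(0.542471) = 0.581310
x_5 = g(0.581310) = 0.559165
x_6 = g(0.559165) = 0.571686
x_7 = g(0.571686) = 0.564573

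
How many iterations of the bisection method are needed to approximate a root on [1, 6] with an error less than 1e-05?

We need (b-a)/2^n ≤ 1e-05
(6 - 1)/2^n ≤ 1e-05
5/2^n ≤ 1e-05
2^n ≥ 500000
n ≥ log₂(500000) = 18.93
n ≥ 19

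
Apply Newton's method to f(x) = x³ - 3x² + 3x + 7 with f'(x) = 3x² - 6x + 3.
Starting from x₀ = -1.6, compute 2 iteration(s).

f(x) = x³ - 3x² + 3x + 7
f'(x) = 3x² - 6x + 3
x₀ = -1.6

Newton-Raphson formula: x_{n+1} = x_n - f(x_n)/f'(x_n)

Iteration 1:
  f(-1.600000) = -9.576000
  f'(-1.600000) = 20.280000
  x_1 = -1.600000 - (-9.576000)/20.280000 = -1.127811
Iteration 2:
  f(-1.127811) = -1.633829
  f'(-1.127811) = 13.582734
  x_2 = -1.127811 - (-1.633829)/13.582734 = -1.007523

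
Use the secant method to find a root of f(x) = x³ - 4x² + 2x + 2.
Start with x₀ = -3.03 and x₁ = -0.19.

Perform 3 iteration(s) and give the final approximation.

f(x) = x³ - 4x² + 2x + 2
x₀ = -3.03, x₁ = -0.19

Secant formula: x_{n+1} = x_n - f(x_n)(x_n - x_{n-1})/(f(x_n) - f(x_{n-1}))

Iteration 1:
  f(-3.030000) = -68.601727
  f(-0.190000) = 1.468741
  x_2 = -0.190000 - 1.468741×(-0.190000 - (-3.030000))/(1.468741 - (-68.601727))
       = -0.249529
Iteration 2:
  f(-0.190000) = 1.468741
  f(-0.249529) = 1.236346
  x_3 = -0.249529 - 1.236346×(-0.249529 - (-0.190000))/(1.236346 - 1.468741)
       = -0.566225
Iteration 3:
  f(-0.249529) = 1.236346
  f(-0.566225) = -0.596430
  x_4 = -0.566225 - (-0.596430)×(-0.566225 - (-0.249529))/(-0.596430 - 1.236346)
       = -0.463164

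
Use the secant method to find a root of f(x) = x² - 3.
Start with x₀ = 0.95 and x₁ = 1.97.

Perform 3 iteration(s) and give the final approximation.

f(x) = x² - 3
x₀ = 0.95, x₁ = 1.97

Secant formula: x_{n+1} = x_n - f(x_n)(x_n - x_{n-1})/(f(x_n) - f(x_{n-1}))

Iteration 1:
  f(0.950000) = -2.097500
  f(1.970000) = 0.880900
  x_2 = 1.970000 - 0.880900×(1.970000 - 0.950000)/(0.880900 - (-2.097500))
       = 1.668322
Iteration 2:
  f(1.970000) = 0.880900
  f(1.668322) = -0.216702
  x_3 = 1.668322 - (-0.216702)×(1.668322 - 1.970000)/(-0.216702 - 0.880900)
       = 1.727883
Iteration 3:
  f(1.668322) = -0.216702
  f(1.727883) = -0.014421
  x_4 = 1.727883 - (-0.014421)×(1.727883 - 1.668322)/(-0.014421 - (-0.216702))
       = 1.732129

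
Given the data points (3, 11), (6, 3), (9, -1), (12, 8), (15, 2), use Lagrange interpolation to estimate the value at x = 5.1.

Lagrange interpolation formula:
P(x) = Σ yᵢ × Lᵢ(x)
where Lᵢ(x) = Π_{j≠i} (x - xⱼ)/(xᵢ - xⱼ)

L_0(5.1) = (5.1 - 6)/(3 - 6) × (5.1 - 9)/(3 - 9) × (5.1 - 12)/(3 - 12) × (5.1 - 15)/(3 - 15) = 0.123338
L_1(5.1) = (5.1 - 3)/(6 - 3) × (5.1 - 9)/(6 - 9) × (5.1 - 12)/(6 - 12) × (5.1 - 15)/(6 - 15) = 1.151150
L_2(5.1) = (5.1 - 3)/(9 - 3) × (5.1 - 6)/(9 - 6) × (5.1 - 12)/(9 - 12) × (5.1 - 15)/(9 - 15) = -0.398475
L_3(5.1) = (5.1 - 3)/(12 - 3) × (5.1 - 6)/(12 - 6) × (5.1 - 9)/(12 - 9) × (5.1 - 15)/(12 - 15) = 0.150150
L_4(5.1) = (5.1 - 3)/(15 - 3) × (5.1 - 6)/(15 - 6) × (5.1 - 9)/(15 - 9) × (5.1 - 12)/(15 - 12) = -0.026163

P(5.1) = 11×L_0(5.1) + 3×L_1(5.1) + (-1)×L_2(5.1) + 8×L_3(5.1) + 2×L_4(5.1)
P(5.1) = 6.357513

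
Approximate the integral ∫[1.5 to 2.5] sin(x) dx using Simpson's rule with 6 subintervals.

f(x) = sin(x)
a = 1.5, b = 2.5, n = 6
h = (b - a)/n = 0.166667

Simpson's rule: (h/3)[f(x₀) + 4f(x₁) + 2f(x₂) + ... + f(xₙ)]

x_0 = 1.5000, f(x_0) = 0.997495, coefficient = 1
x_1 = 1.6667, f(x_1) = 0.995408, coefficient = 4
x_2 = 1.8333, f(x_2) = 0.965735, coefficient = 2
x_3 = 2.0000, f(x_3) = 0.909297, coefficient = 4
x_4 = 2.1667, f(x_4) = 0.827660, coefficient = 2
x_5 = 2.3333, f(x_5) = 0.723086, coefficient = 4
x_6 = 2.5000, f(x_6) = 0.598472, coefficient = 1

I ≈ (0.166667/3) × 15.693922 = 0.871885
Exact value: 0.871881
Error: 0.000004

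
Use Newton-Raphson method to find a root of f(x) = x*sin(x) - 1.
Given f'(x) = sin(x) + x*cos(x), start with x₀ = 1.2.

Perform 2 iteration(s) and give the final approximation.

f(x) = x*sin(x) - 1
f'(x) = sin(x) + x*cos(x)
x₀ = 1.2

Newton-Raphson formula: x_{n+1} = x_n - f(x_n)/f'(x_n)

Iteration 1:
  f(1.200000) = 0.118447
  f'(1.200000) = 1.366868
  x_1 = 1.200000 - 0.118447/1.366868 = 1.113344
Iteration 2:
  f(1.113344) = -0.001129
  f'(1.113344) = 1.388904
  x_2 = 1.113344 - (-0.001129)/1.388904 = 1.114157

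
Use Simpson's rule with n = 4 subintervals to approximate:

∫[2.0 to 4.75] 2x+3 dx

f(x) = 2x+3
a = 2.0, b = 4.75, n = 4
h = (b - a)/n = 0.687500

Simpson's rule: (h/3)[f(x₀) + 4f(x₁) + 2f(x₂) + ... + f(xₙ)]

x_0 = 2.0000, f(x_0) = 7.000000, coefficient = 1
x_1 = 2.6875, f(x_1) = 8.375000, coefficient = 4
x_2 = 3.3750, f(x_2) = 9.750000, coefficient = 2
x_3 = 4.0625, f(x_3) = 11.125000, coefficient = 4
x_4 = 4.7500, f(x_4) = 12.500000, coefficient = 1

I ≈ (0.687500/3) × 117.000000 = 26.812500
Exact value: 26.812500
Error: 0.000000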